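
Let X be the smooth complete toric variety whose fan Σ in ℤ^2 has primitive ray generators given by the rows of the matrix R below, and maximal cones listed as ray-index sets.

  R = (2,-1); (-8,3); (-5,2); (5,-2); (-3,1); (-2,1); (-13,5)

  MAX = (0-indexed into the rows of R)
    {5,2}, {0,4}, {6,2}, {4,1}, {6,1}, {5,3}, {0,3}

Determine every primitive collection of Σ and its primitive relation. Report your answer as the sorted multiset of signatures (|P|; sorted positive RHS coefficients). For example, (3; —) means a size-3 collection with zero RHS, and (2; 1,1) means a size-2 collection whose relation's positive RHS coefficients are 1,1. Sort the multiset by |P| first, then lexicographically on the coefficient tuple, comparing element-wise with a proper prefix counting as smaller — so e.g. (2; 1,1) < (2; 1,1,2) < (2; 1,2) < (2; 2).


The 14 primitive collections of Σ (r=7, n=2):

  P = {0,5}:  v_{0} + v_{5} = 0  ⇒ sig = (2; —)
  P = {2,3}:  v_{2} + v_{3} = 0  ⇒ sig = (2; —)
  P = {0,2}:  v_{0} + v_{2} = v_{4}  ⇒ sig = (2; 1)
  P = {1,2}:  v_{1} + v_{2} = v_{6}  ⇒ sig = (2; 1)
  P = {1,3}:  v_{1} + v_{3} = v_{4}  ⇒ sig = (2; 1)
  P = {2,4}:  v_{2} + v_{4} = v_{1}  ⇒ sig = (2; 1)
  P = {3,4}:  v_{3} + v_{4} = v_{0}  ⇒ sig = (2; 1)
  P = {3,6}:  v_{3} + v_{6} = v_{1}  ⇒ sig = (2; 1)
  P = {4,5}:  v_{4} + v_{5} = v_{2}  ⇒ sig = (2; 1)
  P = {0,6}:  v_{0} + v_{6} = v_{1} + v_{4}  ⇒ sig = (2; 1,1)
  P = {0,1}:  v_{0} + v_{1} = 2·v_{4}  ⇒ sig = (2; 2)
  P = {1,5}:  v_{1} + v_{5} = 2·v_{2}  ⇒ sig = (2; 2)
  P = {4,6}:  v_{4} + v_{6} = 2·v_{1}  ⇒ sig = (2; 2)
  P = {5,6}:  v_{5} + v_{6} = 3·v_{2}  ⇒ sig = (2; 3)

so the primitive-relation signature multiset is
    (2; —)
    (2; —)
    (2; 1)
    (2; 1)
    (2; 1)
    (2; 1)
    (2; 1)
    (2; 1)
    (2; 1)
    (2; 1,1)
    (2; 2)
    (2; 2)
    (2; 2)
    (2; 3)


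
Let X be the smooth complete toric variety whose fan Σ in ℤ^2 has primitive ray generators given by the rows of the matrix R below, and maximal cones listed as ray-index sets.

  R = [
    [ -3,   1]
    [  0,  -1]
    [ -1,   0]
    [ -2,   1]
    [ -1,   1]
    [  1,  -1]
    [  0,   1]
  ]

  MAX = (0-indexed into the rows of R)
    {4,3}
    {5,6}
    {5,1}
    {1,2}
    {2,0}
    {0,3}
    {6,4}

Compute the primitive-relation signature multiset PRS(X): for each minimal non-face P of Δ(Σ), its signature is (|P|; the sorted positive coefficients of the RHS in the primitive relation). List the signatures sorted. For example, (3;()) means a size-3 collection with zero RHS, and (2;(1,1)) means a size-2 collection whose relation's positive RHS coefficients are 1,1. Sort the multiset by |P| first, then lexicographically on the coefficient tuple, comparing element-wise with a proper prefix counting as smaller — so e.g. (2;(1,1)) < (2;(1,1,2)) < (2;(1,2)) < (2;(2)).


Σ has 14 primitive collections:

  {1,6}:  v_{1} + v_{6} = 0  ⟹  sig = (2;())
  {4,5}:  v_{4} + v_{5} = 0  ⟹  sig = (2;())
  {1,4}:  v_{1} + v_{4} = v_{2}  ⟹  sig = (2;(1))
  {2,3}:  v_{2} + v_{3} = v_{0}  ⟹  sig = (2;(1))
  {2,4}:  v_{2} + v_{4} = v_{3}  ⟹  sig = (2;(1))
  {2,5}:  v_{2} + v_{5} = v_{1}  ⟹  sig = (2;(1))
  {2,6}:  v_{2} + v_{6} = v_{4}  ⟹  sig = (2;(1))
  {3,5}:  v_{3} + v_{5} = v_{2}  ⟹  sig = (2;(1))
  {0,6}:  v_{0} + v_{6} = v_{3} + v_{4}  ⟹  sig = (2;(1,1))
  {0,4}:  v_{0} + v_{4} = 2·v_{3}  ⟹  sig = (2;(2))
  {0,5}:  v_{0} + v_{5} = 2·v_{2}  ⟹  sig = (2;(2))
  {1,3}:  v_{1} + v_{3} = 2·v_{2}  ⟹  sig = (2;(2))
  {3,6}:  v_{3} + v_{6} = 2·v_{4}  ⟹  sig = (2;(2))
  {0,1}:  v_{0} + v_{1} = 3·v_{2}  ⟹  sig = (2;(3))

Sorted signature multiset PRS(X):
{ (2;()) ×2,  (2;(1)) ×6,  (2;(1,1)),  (2;(2)) ×4,  (2;(3)) }


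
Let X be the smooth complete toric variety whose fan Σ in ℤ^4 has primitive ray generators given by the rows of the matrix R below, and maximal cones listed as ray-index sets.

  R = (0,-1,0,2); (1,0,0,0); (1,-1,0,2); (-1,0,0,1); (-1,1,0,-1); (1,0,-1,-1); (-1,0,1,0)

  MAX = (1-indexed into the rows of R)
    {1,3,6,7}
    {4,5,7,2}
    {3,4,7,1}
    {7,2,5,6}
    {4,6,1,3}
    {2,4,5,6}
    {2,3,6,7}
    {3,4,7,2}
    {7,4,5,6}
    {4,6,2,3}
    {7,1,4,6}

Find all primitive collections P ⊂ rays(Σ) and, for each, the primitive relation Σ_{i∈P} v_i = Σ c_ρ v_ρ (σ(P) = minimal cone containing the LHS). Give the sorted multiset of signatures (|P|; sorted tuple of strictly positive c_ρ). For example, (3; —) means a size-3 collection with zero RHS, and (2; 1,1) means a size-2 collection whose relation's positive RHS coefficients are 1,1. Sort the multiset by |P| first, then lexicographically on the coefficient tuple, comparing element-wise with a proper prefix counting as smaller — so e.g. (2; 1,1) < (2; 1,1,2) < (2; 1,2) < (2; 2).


5 collections generate NE(X_Σ); each relation:

  {1,2}:  v_{1} + v_{2} = v_{3}  ⇒ sig = (2; 1)
  {1,5}:  v_{1} + v_{5} = v_{4}  ⇒ sig = (2; 1)
  {3,5}:  v_{3} + v_{5} = v_{2} + v_{4}  ⇒ sig = (2; 1,1)
  {2,4,6,7}:  v_{2} + v_{4} + v_{6} + v_{7} = 0  ⇒ sig = (4; —)
  {3,4,6,7}:  v_{3} + v_{4} + v_{6} + v_{7} = v_{1}  ⇒ sig = (4; 1)

Signatures (|P|; sorted positive RHS coefficients), sorted:
[(2; 1), (2; 1), (2; 1,1), (4; —), (4; 1)]


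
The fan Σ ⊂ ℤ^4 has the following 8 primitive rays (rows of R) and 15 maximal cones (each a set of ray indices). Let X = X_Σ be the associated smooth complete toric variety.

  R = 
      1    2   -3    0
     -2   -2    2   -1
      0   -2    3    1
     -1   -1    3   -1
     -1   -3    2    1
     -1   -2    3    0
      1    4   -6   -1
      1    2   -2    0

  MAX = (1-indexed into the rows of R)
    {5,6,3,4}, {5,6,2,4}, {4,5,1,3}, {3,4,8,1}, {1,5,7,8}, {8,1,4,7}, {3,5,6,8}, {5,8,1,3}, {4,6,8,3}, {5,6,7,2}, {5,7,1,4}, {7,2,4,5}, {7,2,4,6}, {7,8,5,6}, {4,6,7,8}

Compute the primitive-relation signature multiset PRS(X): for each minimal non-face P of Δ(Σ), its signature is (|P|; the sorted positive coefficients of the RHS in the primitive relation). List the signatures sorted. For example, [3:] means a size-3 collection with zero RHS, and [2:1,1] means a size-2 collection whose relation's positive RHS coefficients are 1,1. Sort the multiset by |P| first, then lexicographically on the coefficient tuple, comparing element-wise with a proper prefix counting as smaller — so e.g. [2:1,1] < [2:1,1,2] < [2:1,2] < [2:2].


The 7 primitive collections of Σ (r=8, n=4):

  P={1,6}:  v_{1} + v_{6} = 0  →  sig = [2:]
  P={3,7}:  v_{3} + v_{7} = v_{1}  →  sig = [2:1]
  P={2,3}:  v_{2} + v_{3} = v_{4} + v_{5}  →  sig = [2:1,1]
  P={1,2}:  v_{1} + v_{2} = v_{4} + v_{5} + v_{7}  →  sig = [2:1,1,1]
  P={2,8}:  v_{2} + v_{8} = 2·v_{6} + v_{7}  →  sig = [2:1,2]
  P={4,5,8}:  v_{4} + v_{5} + v_{8} = v_{6}  →  sig = [3:1]
  P={4,5,6,7}:  v_{4} + v_{5} + v_{6} + v_{7} = v_{2}  →  sig = [4:1]

Signatures (|P|; sorted positive RHS coefficients), sorted:
{ [2:],  [2:1],  [2:1,1],  [2:1,1,1],  [2:1,2],  [3:1],  [4:1] }


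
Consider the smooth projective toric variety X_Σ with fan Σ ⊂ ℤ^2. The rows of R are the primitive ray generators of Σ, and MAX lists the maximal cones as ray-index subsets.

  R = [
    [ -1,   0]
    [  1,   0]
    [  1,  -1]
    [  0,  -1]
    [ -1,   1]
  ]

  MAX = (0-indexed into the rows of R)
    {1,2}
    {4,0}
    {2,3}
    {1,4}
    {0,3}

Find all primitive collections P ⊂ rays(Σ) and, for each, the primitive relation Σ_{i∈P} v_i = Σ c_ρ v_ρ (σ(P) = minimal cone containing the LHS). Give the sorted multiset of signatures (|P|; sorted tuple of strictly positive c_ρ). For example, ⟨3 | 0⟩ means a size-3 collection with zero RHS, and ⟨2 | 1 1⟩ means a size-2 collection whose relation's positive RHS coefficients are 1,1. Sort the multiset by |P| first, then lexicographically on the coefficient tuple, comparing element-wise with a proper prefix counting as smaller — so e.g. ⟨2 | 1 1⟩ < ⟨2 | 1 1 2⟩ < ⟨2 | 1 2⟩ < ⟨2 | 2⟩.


5 collections generate NE(X_Σ); each relation:

  P = {0,1}:  v_{0} + v_{1} = 0 — sig = ⟨2 | 0⟩
  P = {2,4}:  v_{2} + v_{4} = 0 — sig = ⟨2 | 0⟩
  P = {0,2}:  v_{0} + v_{2} = v_{3} — sig = ⟨2 | 1⟩
  P = {1,3}:  v_{1} + v_{3} = v_{2} — sig = ⟨2 | 1⟩
  P = {3,4}:  v_{3} + v_{4} = v_{0} — sig = ⟨2 | 1⟩

Signatures (|P|; sorted positive RHS coefficients), sorted:
    |P|=2: 5 collections, coeffs (), (), (1), (1), (1)


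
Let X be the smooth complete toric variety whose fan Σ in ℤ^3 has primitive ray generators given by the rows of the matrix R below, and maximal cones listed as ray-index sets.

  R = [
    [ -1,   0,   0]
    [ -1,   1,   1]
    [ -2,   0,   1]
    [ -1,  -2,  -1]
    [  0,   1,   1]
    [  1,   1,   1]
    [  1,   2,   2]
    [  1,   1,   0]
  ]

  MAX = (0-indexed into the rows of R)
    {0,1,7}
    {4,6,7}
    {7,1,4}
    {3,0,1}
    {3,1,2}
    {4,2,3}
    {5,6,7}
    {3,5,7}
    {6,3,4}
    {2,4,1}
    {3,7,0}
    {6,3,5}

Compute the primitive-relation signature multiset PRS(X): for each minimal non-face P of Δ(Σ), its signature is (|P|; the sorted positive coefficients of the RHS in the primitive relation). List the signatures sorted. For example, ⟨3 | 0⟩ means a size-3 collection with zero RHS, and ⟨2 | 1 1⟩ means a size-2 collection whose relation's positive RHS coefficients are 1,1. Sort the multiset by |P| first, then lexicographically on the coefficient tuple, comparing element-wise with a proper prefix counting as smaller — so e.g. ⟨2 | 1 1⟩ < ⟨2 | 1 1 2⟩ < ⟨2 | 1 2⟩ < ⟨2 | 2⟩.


Σ has 14 primitive collections:

  {0,4}:  v_{0} + v_{4} = v_{1}  ⇒ sig = ⟨2 | 1⟩
  {0,5}:  v_{0} + v_{5} = v_{4}  ⇒ sig = ⟨2 | 1⟩
  {2,7}:  v_{2} + v_{7} = v_{1}  ⇒ sig = ⟨2 | 1⟩
  {4,5}:  v_{4} + v_{5} = v_{6}  ⇒ sig = ⟨2 | 1⟩
  {0,2}:  v_{0} + v_{2} = 2·v_{1} + v_{3}  ⇒ sig = ⟨2 | 1 2⟩
  {2,5}:  v_{2} + v_{5} = v_{3} + 3·v_{4}  ⇒ sig = ⟨2 | 1 3⟩
  {2,6}:  v_{2} + v_{6} = v_{3} + 4·v_{4}  ⇒ sig = ⟨2 | 1 4⟩
  {0,6}:  v_{0} + v_{6} = 2·v_{4}  ⇒ sig = ⟨2 | 2⟩
  {1,5}:  v_{1} + v_{5} = 2·v_{4}  ⇒ sig = ⟨2 | 2⟩
  {1,6}:  v_{1} + v_{6} = 3·v_{4}  ⇒ sig = ⟨2 | 3⟩
  {3,4,7}:  v_{3} + v_{4} + v_{7} = 0  ⇒ sig = ⟨3 | 0⟩
  {1,3,4}:  v_{1} + v_{3} + v_{4} = v_{2}  ⇒ sig = ⟨3 | 1⟩
  {1,3,7}:  v_{1} + v_{3} + v_{7} = v_{0}  ⇒ sig = ⟨3 | 1⟩
  {3,6,7}:  v_{3} + v_{6} + v_{7} = v_{5}  ⇒ sig = ⟨3 | 1⟩

Hence PRS(X_Σ) =
    ⟨2 | 1⟩
    ⟨2 | 1⟩
    ⟨2 | 1⟩
    ⟨2 | 1⟩
    ⟨2 | 1 2⟩
    ⟨2 | 1 3⟩
    ⟨2 | 1 4⟩
    ⟨2 | 2⟩
    ⟨2 | 2⟩
    ⟨2 | 3⟩
    ⟨3 | 0⟩
    ⟨3 | 1⟩
    ⟨3 | 1⟩
    ⟨3 | 1⟩


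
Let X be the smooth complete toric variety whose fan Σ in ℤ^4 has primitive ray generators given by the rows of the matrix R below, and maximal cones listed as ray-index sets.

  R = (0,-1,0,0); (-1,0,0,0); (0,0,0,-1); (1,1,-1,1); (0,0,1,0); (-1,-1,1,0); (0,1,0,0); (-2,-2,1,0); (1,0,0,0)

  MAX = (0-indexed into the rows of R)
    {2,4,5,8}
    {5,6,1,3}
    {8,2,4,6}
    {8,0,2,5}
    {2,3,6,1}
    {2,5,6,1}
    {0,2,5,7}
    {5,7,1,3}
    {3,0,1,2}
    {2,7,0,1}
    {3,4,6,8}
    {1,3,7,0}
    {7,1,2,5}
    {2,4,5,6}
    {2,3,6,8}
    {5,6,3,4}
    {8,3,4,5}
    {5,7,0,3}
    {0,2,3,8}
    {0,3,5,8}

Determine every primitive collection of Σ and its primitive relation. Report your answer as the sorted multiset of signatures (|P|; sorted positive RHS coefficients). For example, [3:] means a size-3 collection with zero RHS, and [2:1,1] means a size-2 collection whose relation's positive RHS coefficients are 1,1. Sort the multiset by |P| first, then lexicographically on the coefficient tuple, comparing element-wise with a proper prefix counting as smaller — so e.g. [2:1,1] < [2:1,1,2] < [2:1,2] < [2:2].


12 collections generate NE(X_Σ); each relation:

  P={0,6}:  v_{0} + v_{6} = 0  so sig = [2:]
  P={1,8}:  v_{1} + v_{8} = 0  so sig = [2:]
  P={0,4}:  v_{0} + v_{4} = v_{5} + v_{8}  so sig = [2:1,1]
  P={1,4}:  v_{1} + v_{4} = v_{5} + v_{6}  so sig = [2:1,1]
  P={6,7}:  v_{6} + v_{7} = v_{1} + v_{5}  so sig = [2:1,1]
  P={7,8}:  v_{7} + v_{8} = v_{0} + v_{5}  so sig = [2:1,1]
  P={4,7}:  v_{4} + v_{7} = 2·v_{5}  so sig = [2:2]
  P={2,3,5}:  v_{2} + v_{3} + v_{5} = 0  so sig = [3:]
  P={0,1,5}:  v_{0} + v_{1} + v_{5} = v_{7}  so sig = [3:1]
  P={5,6,8}:  v_{5} + v_{6} + v_{8} = v_{4}  so sig = [3:1]
  P={2,3,4}:  v_{2} + v_{3} + v_{4} = v_{6} + v_{8}  so sig = [3:1,1]
  P={2,3,7}:  v_{2} + v_{3} + v_{7} = v_{0} + v_{1}  so sig = [3:1,1]

so the primitive-relation signature multiset is
    |P|=2: 7 collections, coeffs (), (), (1,1), (1,1), (1,1), (1,1), (2)
    |P|=3: 5 collections, coeffs (), (1), (1), (1,1), (1,1)


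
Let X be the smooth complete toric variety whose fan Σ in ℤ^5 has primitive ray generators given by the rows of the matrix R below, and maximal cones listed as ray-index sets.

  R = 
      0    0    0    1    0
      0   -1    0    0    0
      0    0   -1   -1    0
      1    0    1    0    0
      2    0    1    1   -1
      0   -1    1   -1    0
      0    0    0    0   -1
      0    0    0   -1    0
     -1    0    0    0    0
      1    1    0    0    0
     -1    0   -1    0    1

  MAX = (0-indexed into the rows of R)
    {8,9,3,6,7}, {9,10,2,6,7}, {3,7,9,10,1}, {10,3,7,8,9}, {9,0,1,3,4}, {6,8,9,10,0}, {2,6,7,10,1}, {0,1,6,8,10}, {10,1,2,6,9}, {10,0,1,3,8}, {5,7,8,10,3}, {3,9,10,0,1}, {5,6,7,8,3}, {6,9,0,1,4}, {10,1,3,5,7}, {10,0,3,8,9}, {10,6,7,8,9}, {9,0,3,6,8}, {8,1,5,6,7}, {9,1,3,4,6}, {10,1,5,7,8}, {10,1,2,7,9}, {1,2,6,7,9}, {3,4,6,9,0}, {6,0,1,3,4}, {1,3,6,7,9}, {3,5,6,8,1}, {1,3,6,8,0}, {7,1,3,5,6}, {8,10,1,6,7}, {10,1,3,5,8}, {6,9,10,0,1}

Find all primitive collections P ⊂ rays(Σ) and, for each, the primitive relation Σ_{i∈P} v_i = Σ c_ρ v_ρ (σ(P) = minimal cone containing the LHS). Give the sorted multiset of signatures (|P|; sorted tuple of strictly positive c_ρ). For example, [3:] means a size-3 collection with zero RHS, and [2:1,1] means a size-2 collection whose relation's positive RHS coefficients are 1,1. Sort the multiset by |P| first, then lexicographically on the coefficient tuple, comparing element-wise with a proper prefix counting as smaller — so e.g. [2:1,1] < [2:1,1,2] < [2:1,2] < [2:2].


18 collections generate NE(X_Σ); each relation:

  {0,7}:  v_{0} + v_{7} = 0  so sig = [2:]
  {5,9}:  v_{5} + v_{9} = v_{3} + v_{7}  so sig = [2:1,1]
  {0,5}:  v_{0} + v_{5} = v_{1} + v_{3} + v_{8}  so sig = [2:1,1,1]
  {2,3}:  v_{2} + v_{3} = v_{1} + v_{7} + v_{9}  so sig = [2:1,1,1]
  {2,8}:  v_{2} + v_{8} = v_{6} + v_{7} + v_{10}  so sig = [2:1,1,1]
  {4,8}:  v_{4} + v_{8} = v_{0} + v_{3} + v_{6}  so sig = [2:1,1,1]
  {4,10}:  v_{4} + v_{10} = v_{0} + v_{1} + v_{9}  so sig = [2:1,1,1]
  {0,2}:  v_{0} + v_{2} = v_{1} + v_{6} + v_{9} + v_{10}  so sig = [2:1,1,1,1]
  {4,7}:  v_{4} + v_{7} = v_{1} + v_{3} + v_{6} + v_{9}  so sig = [2:1,1,1,1]
  {4,5}:  v_{4} + v_{5} = v_{1} + 2·v_{3} + v_{6}  so sig = [2:1,1,2]
  {2,5}:  v_{2} + v_{5} = v_{1} + 2·v_{7}  so sig = [2:1,2]
  {2,4}:  v_{2} + v_{4} = 2·v_{1} + v_{6} + 2·v_{9}  so sig = [2:1,2,2]
  {1,8,9}:  v_{1} + v_{8} + v_{9} = 0  so sig = [3:]
  {3,6,10}:  v_{3} + v_{6} + v_{10} = 0  so sig = [3:]
  {5,6,10}:  v_{5} + v_{6} + v_{10} = v_{1} + v_{7} + v_{8}  so sig = [3:1,1,1]
  {1,3,7,8}:  v_{1} + v_{3} + v_{7} + v_{8} = v_{5}  so sig = [4:1]
  {0,1,3,6,9}:  v_{0} + v_{1} + v_{3} + v_{6} + v_{9} = v_{4}  so sig = [5:1]
  {1,6,7,9,10}:  v_{1} + v_{6} + v_{7} + v_{9} + v_{10} = v_{2}  so sig = [5:1]

so the primitive-relation signature multiset is
    [2:]
    [2:1,1]
    [2:1,1,1]
    [2:1,1,1]
    [2:1,1,1]
    [2:1,1,1]
    [2:1,1,1]
    [2:1,1,1,1]
    [2:1,1,1,1]
    [2:1,1,2]
    [2:1,2]
    [2:1,2,2]
    [3:]
    [3:]
    [3:1,1,1]
    [4:1]
    [5:1]
    [5:1]


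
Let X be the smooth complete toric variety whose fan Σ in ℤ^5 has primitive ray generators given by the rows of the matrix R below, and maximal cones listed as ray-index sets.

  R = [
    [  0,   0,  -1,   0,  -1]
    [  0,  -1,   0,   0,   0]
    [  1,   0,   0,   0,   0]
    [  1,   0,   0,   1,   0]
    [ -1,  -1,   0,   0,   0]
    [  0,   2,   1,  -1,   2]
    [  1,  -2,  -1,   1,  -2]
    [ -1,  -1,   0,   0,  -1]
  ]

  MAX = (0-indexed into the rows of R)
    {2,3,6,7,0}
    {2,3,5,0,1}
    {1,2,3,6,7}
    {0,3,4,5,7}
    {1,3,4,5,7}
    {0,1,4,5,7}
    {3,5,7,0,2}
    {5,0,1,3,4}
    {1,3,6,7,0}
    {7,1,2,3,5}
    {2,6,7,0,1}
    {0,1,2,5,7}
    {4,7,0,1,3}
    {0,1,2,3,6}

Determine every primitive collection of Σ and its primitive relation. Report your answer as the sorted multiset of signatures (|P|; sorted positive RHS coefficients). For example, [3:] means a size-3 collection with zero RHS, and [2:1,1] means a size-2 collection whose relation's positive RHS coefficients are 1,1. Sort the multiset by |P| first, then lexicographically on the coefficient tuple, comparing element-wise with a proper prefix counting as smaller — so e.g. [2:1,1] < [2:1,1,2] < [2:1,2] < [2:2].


Σ has 5 primitive collections:

  • {2,4}:  v_{2} + v_{4} = v_{1} ; sig = [2:1]
  • {5,6}:  v_{5} + v_{6} = v_{2} ; sig = [2:1]
  • {4,6}:  v_{4} + v_{6} = v_{0} + 2·v_{1} + v_{3} + v_{7} ; sig = [2:1,1,1,2]
  • {0,1,3,5,7}:  v_{0} + v_{1} + v_{3} + v_{5} + v_{7} = 0 ; sig = [5:]
  • {0,1,2,3,7}:  v_{0} + v_{1} + v_{2} + v_{3} + v_{7} = v_{6} ; sig = [5:1]

Hence PRS(X_Σ) =
    [2:1]
    [2:1]
    [2:1,1,1,2]
    [5:]
    [5:1]


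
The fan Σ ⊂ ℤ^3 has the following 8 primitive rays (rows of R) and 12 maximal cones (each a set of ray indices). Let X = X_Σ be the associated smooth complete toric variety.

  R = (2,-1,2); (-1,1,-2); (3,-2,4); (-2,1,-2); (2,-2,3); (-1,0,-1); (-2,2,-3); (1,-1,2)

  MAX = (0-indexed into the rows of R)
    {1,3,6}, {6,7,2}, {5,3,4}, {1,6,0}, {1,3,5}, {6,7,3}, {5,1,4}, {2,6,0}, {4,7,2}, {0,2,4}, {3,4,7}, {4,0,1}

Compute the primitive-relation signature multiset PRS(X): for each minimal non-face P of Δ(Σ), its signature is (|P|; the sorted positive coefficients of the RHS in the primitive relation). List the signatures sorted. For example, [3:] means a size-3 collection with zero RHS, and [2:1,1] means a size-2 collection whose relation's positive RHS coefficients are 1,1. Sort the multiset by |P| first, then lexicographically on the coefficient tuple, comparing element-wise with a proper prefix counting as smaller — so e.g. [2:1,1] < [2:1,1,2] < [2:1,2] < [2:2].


Σ has 11 primitive collections:

  • {0,3}:  v_{0} + v_{3} = 0 ; sig = [2:]
  • {1,7}:  v_{1} + v_{7} = 0 ; sig = [2:]
  • {4,6}:  v_{4} + v_{6} = 0 ; sig = [2:]
  • {0,7}:  v_{0} + v_{7} = v_{2} ; sig = [2:1]
  • {1,2}:  v_{1} + v_{2} = v_{0} ; sig = [2:1]
  • {2,3}:  v_{2} + v_{3} = v_{7} ; sig = [2:1]
  • {2,5}:  v_{2} + v_{5} = v_{4} ; sig = [2:1]
  • {0,5}:  v_{0} + v_{5} = v_{1} + v_{4} ; sig = [2:1,1]
  • {5,6}:  v_{5} + v_{6} = v_{1} + v_{3} ; sig = [2:1,1]
  • {5,7}:  v_{5} + v_{7} = v_{3} + v_{4} ; sig = [2:1,1]
  • {1,3,4}:  v_{1} + v_{3} + v_{4} = v_{5} ; sig = [3:1]

so the primitive-relation signature multiset is
    [2:]
    [2:]
    [2:]
    [2:1]
    [2:1]
    [2:1]
    [2:1]
    [2:1,1]
    [2:1,1]
    [2:1,1]
    [3:1]


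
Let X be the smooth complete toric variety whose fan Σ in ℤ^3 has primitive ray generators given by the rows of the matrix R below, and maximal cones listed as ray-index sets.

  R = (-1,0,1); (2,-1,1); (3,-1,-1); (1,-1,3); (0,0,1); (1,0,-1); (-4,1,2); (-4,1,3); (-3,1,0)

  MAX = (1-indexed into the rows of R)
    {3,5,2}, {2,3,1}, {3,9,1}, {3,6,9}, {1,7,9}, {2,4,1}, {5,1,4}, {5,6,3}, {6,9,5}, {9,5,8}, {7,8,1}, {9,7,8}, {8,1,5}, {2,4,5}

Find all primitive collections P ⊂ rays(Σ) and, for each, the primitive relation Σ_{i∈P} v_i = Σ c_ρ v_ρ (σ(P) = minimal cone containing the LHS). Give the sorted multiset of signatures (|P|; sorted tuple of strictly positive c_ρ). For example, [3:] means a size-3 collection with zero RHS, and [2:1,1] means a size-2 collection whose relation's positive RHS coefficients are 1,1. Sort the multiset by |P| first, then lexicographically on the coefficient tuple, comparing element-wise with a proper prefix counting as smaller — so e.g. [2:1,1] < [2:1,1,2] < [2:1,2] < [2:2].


Δ(Σ) — 9 vertices, 20 min non-faces:

  • {1,6}:  v_{1} + v_{6} = 0  →  sig = [2:]
  • {2,9}:  v_{2} + v_{9} = v_{1}  →  sig = [2:1]
  • {3,7}:  v_{3} + v_{7} = v_{1}  →  sig = [2:1]
  • {5,7}:  v_{5} + v_{7} = v_{8}  →  sig = [2:1]
  • {2,6}:  v_{2} + v_{6} = v_{3} + v_{5}  →  sig = [2:1,1]
  • {3,8}:  v_{3} + v_{8} = v_{1} + v_{5}  →  sig = [2:1,1]
  • {4,6}:  v_{4} + v_{6} = v_{2} + v_{5}  →  sig = [2:1,1]
  • {6,7}:  v_{6} + v_{7} = v_{5} + v_{9}  →  sig = [2:1,1]
  • {2,7}:  v_{2} + v_{7} = 2·v_{1} + v_{5}  →  sig = [2:1,2]
  • {4,9}:  v_{4} + v_{9} = 2·v_{1} + v_{5}  →  sig = [2:1,2]
  • {6,8}:  v_{6} + v_{8} = 2·v_{5} + v_{9}  →  sig = [2:1,2]
  • {3,4}:  v_{3} + v_{4} = 2·v_{2}  →  sig = [2:2]
  • {2,8}:  v_{2} + v_{8} = 2·v_{1} + 2·v_{5}  →  sig = [2:2,2]
  • {4,7}:  v_{4} + v_{7} = 3·v_{1} + 2·v_{5}  →  sig = [2:2,3]
  • {4,8}:  v_{4} + v_{8} = 3·v_{1} + 3·v_{5}  →  sig = [2:3,3]
  • {3,5,9}:  v_{3} + v_{5} + v_{9} = 0  →  sig = [3:]
  • {1,2,5}:  v_{1} + v_{2} + v_{5} = v_{4}  →  sig = [3:1]
  • {1,3,5}:  v_{1} + v_{3} + v_{5} = v_{2}  →  sig = [3:1]
  • {1,5,9}:  v_{1} + v_{5} + v_{9} = v_{7}  →  sig = [3:1]
  • {1,8,9}:  v_{1} + v_{8} + v_{9} = 2·v_{7}  →  sig = [3:2]

Sorted signature multiset PRS(X):
    |P|=2: 15 collections, coeffs (), (1), (1), (1), (1,1), (1,1), (1,1), (1,1), (1,2), (1,2), (1,2), (2), (2,2), (2,3), (3,3)
    |P|=3: 5 collections, coeffs (), (1), (1), (1), (2)


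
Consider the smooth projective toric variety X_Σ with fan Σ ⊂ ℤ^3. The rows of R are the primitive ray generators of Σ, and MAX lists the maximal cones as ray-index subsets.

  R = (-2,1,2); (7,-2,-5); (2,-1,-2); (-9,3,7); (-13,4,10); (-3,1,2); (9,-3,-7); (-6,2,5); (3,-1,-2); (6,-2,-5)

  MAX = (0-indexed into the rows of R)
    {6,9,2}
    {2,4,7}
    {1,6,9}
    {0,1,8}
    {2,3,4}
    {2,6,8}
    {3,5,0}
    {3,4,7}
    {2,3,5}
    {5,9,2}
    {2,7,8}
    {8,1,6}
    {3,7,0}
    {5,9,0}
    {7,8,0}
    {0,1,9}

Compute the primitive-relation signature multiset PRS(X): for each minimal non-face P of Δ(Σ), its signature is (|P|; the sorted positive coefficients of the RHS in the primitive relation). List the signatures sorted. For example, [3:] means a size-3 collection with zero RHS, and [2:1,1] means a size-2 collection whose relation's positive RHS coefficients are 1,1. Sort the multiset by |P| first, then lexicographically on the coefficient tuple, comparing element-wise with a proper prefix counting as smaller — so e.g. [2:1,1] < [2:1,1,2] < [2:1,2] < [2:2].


Δ(Σ) — 10 vertices, 22 min non-faces:

  P = {0,2}:  v_{0} + v_{2} = 0  ⇒ sig = [2:]
  P = {3,6}:  v_{3} + v_{6} = 0  ⇒ sig = [2:]
  P = {5,8}:  v_{5} + v_{8} = 0  ⇒ sig = [2:]
  P = {7,9}:  v_{7} + v_{9} = 0  ⇒ sig = [2:]
  P = {0,6}:  v_{0} + v_{6} = v_{1}  ⇒ sig = [2:1]
  P = {1,2}:  v_{1} + v_{2} = v_{6}  ⇒ sig = [2:1]
  P = {1,3}:  v_{1} + v_{3} = v_{0}  ⇒ sig = [2:1]
  P = {1,4}:  v_{1} + v_{4} = v_{7}  ⇒ sig = [2:1]
  P = {3,8}:  v_{3} + v_{8} = v_{7}  ⇒ sig = [2:1]
  P = {3,9}:  v_{3} + v_{9} = v_{5}  ⇒ sig = [2:1]
  P = {5,6}:  v_{5} + v_{6} = v_{9}  ⇒ sig = [2:1]
  P = {5,7}:  v_{5} + v_{7} = v_{3}  ⇒ sig = [2:1]
  P = {6,7}:  v_{6} + v_{7} = v_{8}  ⇒ sig = [2:1]
  P = {8,9}:  v_{8} + v_{9} = v_{6}  ⇒ sig = [2:1]
  P = {0,4}:  v_{0} + v_{4} = v_{3} + v_{7}  ⇒ sig = [2:1,1]
  P = {1,5}:  v_{1} + v_{5} = v_{0} + v_{9}  ⇒ sig = [2:1,1]
  P = {1,7}:  v_{1} + v_{7} = v_{0} + v_{8}  ⇒ sig = [2:1,1]
  P = {4,6}:  v_{4} + v_{6} = v_{2} + v_{7}  ⇒ sig = [2:1,1]
  P = {4,9}:  v_{4} + v_{9} = v_{2} + v_{3}  ⇒ sig = [2:1,1]
  P = {4,5}:  v_{4} + v_{5} = v_{2} + 2·v_{3}  ⇒ sig = [2:1,2]
  P = {4,8}:  v_{4} + v_{8} = v_{2} + 2·v_{7}  ⇒ sig = [2:1,2]
  P = {2,3,7}:  v_{2} + v_{3} + v_{7} = v_{4}  ⇒ sig = [3:1]

Sorted signature multiset PRS(X):
    |P|=2: 21 collections, coeffs (), (), (), (), (1), (1), (1), (1), (1), (1), (1), (1), (1), (1), (1,1), (1,1), (1,1), (1,1), (1,1), (1,2), (1,2)
    |P|=3: 1 collection, coeffs (1)


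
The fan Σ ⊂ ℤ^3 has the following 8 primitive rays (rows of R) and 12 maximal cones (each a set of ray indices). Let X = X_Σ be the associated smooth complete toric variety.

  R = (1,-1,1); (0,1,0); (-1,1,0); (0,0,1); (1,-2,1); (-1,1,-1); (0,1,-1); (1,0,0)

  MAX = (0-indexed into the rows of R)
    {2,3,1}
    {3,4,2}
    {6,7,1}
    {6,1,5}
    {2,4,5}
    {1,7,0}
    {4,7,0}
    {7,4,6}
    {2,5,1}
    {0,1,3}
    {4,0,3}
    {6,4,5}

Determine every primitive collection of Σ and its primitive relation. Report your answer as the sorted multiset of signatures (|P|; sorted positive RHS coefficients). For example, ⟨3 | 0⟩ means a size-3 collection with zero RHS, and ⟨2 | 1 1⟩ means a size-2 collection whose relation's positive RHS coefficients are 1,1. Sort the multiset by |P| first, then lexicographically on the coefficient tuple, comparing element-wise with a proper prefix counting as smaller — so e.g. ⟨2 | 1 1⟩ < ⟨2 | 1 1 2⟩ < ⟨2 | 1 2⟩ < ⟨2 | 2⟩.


Σ has 10 primitive collections:

  P={0,5}:  v_{0} + v_{5} = 0  →  sig = ⟨2 | 0⟩
  P={0,2}:  v_{0} + v_{2} = v_{3}  →  sig = ⟨2 | 1⟩
  P={0,6}:  v_{0} + v_{6} = v_{7}  →  sig = ⟨2 | 1⟩
  P={1,4}:  v_{1} + v_{4} = v_{0}  →  sig = ⟨2 | 1⟩
  P={2,7}:  v_{2} + v_{7} = v_{1}  →  sig = ⟨2 | 1⟩
  P={3,5}:  v_{3} + v_{5} = v_{2}  →  sig = ⟨2 | 1⟩
  P={3,6}:  v_{3} + v_{6} = v_{1}  →  sig = ⟨2 | 1⟩
  P={5,7}:  v_{5} + v_{7} = v_{6}  →  sig = ⟨2 | 1⟩
  P={2,6}:  v_{2} + v_{6} = v_{1} + v_{5}  →  sig = ⟨2 | 1 1⟩
  P={3,7}:  v_{3} + v_{7} = v_{0} + v_{1}  →  sig = ⟨2 | 1 1⟩

so the primitive-relation signature multiset is
    |P|=2: 10 collections, coeffs (), (1), (1), (1), (1), (1), (1), (1), (1,1), (1,1)


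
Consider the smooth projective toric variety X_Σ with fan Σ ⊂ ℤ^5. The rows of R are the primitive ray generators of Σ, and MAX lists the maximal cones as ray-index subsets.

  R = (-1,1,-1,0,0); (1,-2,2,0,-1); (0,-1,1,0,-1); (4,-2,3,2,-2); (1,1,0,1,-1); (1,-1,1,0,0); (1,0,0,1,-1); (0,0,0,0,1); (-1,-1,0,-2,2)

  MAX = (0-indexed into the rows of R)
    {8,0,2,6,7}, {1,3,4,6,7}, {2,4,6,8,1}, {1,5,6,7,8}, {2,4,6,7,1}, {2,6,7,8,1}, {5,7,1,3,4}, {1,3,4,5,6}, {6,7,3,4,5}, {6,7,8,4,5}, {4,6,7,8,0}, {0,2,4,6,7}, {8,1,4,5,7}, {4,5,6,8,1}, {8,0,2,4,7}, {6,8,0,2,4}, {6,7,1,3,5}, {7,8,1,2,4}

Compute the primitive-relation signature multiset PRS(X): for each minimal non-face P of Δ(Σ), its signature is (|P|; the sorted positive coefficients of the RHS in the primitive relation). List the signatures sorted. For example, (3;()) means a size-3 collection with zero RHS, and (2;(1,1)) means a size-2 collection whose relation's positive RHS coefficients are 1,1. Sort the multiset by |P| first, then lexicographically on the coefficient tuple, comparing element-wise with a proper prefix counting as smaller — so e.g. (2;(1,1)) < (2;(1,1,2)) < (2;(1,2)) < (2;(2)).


Primitive collections (9):

  {0,5}:  v_{0} + v_{5} = 0  so sig = (2;())
  {0,1}:  v_{0} + v_{1} = v_{2}  so sig = (2;(1))
  {2,5}:  v_{2} + v_{5} = v_{1}  so sig = (2;(1))
  {0,3}:  v_{0} + v_{3} = v_{1} + v_{4} + v_{6} + v_{7}  so sig = (2;(1,1,1,1))
  {2,3}:  v_{2} + v_{3} = 2·v_{1} + v_{4} + v_{6} + v_{7}  so sig = (2;(1,1,1,2))
  {3,8}:  v_{3} + v_{8} = 3·v_{5}  so sig = (2;(3))
  {1,4,5,6,7}:  v_{1} + v_{4} + v_{5} + v_{6} + v_{7} = v_{3}  so sig = (5;(1))
  {2,4,6,7,8}:  v_{2} + v_{4} + v_{6} + v_{7} + v_{8} = v_{5}  so sig = (5;(1))
  {1,4,6,7,8}:  v_{1} + v_{4} + v_{6} + v_{7} + v_{8} = 2·v_{5}  so sig = (5;(2))

Signatures (|P|; sorted positive RHS coefficients), sorted:
    (2;())
    (2;(1))
    (2;(1))
    (2;(1,1,1,1))
    (2;(1,1,1,2))
    (2;(3))
    (5;(1))
    (5;(1))
    (5;(2))


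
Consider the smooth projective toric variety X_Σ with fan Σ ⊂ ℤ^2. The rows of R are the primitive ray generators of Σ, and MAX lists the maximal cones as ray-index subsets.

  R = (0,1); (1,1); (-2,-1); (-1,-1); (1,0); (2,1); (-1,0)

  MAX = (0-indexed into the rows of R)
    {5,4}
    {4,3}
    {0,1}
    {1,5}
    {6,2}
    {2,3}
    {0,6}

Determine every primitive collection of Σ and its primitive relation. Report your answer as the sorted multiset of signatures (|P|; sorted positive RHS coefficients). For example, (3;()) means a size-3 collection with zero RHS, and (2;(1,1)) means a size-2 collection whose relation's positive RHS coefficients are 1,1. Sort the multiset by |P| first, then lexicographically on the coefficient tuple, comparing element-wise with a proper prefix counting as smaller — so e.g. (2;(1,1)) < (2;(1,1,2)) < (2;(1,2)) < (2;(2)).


Minimal non-faces — 14 found among 7 rays, 7 max cones:

  P = {1,3}:  v_{1} + v_{3} = 0 ; sig = (2;())
  P = {2,5}:  v_{2} + v_{5} = 0 ; sig = (2;())
  P = {4,6}:  v_{4} + v_{6} = 0 ; sig = (2;())
  P = {0,3}:  v_{0} + v_{3} = v_{6} ; sig = (2;(1))
  P = {0,4}:  v_{0} + v_{4} = v_{1} ; sig = (2;(1))
  P = {1,2}:  v_{1} + v_{2} = v_{6} ; sig = (2;(1))
  P = {1,4}:  v_{1} + v_{4} = v_{5} ; sig = (2;(1))
  P = {1,6}:  v_{1} + v_{6} = v_{0} ; sig = (2;(1))
  P = {2,4}:  v_{2} + v_{4} = v_{3} ; sig = (2;(1))
  P = {3,5}:  v_{3} + v_{5} = v_{4} ; sig = (2;(1))
  P = {3,6}:  v_{3} + v_{6} = v_{2} ; sig = (2;(1))
  P = {5,6}:  v_{5} + v_{6} = v_{1} ; sig = (2;(1))
  P = {0,2}:  v_{0} + v_{2} = 2·v_{6} ; sig = (2;(2))
  P = {0,5}:  v_{0} + v_{5} = 2·v_{1} ; sig = (2;(2))

Signatures (|P|; sorted positive RHS coefficients), sorted:
[(2;()), (2;()), (2;()), (2;(1)), (2;(1)), (2;(1)), (2;(1)), (2;(1)), (2;(1)), (2;(1)), (2;(1)), (2;(1)), (2;(2)), (2;(2))]


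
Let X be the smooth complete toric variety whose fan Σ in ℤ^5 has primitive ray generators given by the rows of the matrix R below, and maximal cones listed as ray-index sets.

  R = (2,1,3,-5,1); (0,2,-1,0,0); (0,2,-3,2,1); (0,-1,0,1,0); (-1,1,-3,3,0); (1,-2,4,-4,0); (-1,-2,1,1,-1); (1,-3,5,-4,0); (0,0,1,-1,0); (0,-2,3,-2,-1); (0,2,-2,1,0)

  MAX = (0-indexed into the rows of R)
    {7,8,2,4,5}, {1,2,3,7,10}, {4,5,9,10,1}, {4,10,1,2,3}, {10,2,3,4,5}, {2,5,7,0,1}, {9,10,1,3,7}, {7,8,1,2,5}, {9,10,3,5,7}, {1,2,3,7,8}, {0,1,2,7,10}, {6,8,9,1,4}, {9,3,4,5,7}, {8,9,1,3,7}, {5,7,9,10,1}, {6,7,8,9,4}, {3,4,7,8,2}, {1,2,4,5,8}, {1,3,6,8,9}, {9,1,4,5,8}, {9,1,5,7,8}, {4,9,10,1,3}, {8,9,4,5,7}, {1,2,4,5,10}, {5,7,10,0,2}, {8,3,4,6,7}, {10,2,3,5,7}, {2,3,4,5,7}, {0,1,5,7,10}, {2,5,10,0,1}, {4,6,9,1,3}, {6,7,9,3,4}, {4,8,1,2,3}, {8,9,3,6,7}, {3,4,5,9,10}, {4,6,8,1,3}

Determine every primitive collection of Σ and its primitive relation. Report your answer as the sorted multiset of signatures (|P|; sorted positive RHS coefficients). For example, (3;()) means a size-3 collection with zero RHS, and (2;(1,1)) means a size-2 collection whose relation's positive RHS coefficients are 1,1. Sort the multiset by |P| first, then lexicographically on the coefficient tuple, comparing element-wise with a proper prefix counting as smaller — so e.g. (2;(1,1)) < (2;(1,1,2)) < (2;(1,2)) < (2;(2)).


Σ has 17 primitive collections:

  P = {2,9}:  v_{2} + v_{9} = 0  →  sig = (2;())
  P = {8,10}:  v_{8} + v_{10} = v_{1}  →  sig = (2;(1))
  P = {0,6}:  v_{0} + v_{6} = v_{1} + v_{7}  →  sig = (2;(1,1))
  P = {0,4}:  v_{0} + v_{4} = v_{1} + v_{2} + v_{5}  →  sig = (2;(1,1,1))
  P = {2,6}:  v_{2} + v_{6} = v_{3} + v_{4} + v_{8}  →  sig = (2;(1,1,1))
  P = {5,6}:  v_{5} + v_{6} = v_{4} + v_{7} + v_{9}  →  sig = (2;(1,1,1))
  P = {0,9}:  v_{0} + v_{9} = v_{1} + v_{5} + v_{7} + v_{10}  →  sig = (2;(1,1,1,1))
  P = {6,10}:  v_{6} + v_{10} = v_{1} + v_{3} + v_{4} + v_{9}  →  sig = (2;(1,1,1,1))
  P = {0,8}:  v_{0} + v_{8} = 2·v_{1} + v_{2} + v_{5} + v_{7}  →  sig = (2;(1,1,1,2))
  P = {0,3}:  v_{0} + v_{3} = v_{2} + 2·v_{7} + 2·v_{10}  →  sig = (2;(1,2,2))
  P = {4,7,10}:  v_{4} + v_{7} + v_{10} = 0  →  sig = (3;())
  P = {1,4,7}:  v_{1} + v_{4} + v_{7} = v_{8}  →  sig = (3;(1))
  P = {3,5,8}:  v_{3} + v_{5} + v_{8} = v_{7}  →  sig = (3;(1))
  P = {1,3,5}:  v_{1} + v_{3} + v_{5} = v_{7} + v_{10}  →  sig = (3;(1,1))
  P = {1,6,7}:  v_{1} + v_{6} + v_{7} = v_{3} + 2·v_{8} + v_{9}  →  sig = (3;(1,1,2))
  P = {3,4,8,9}:  v_{3} + v_{4} + v_{8} + v_{9} = v_{6}  →  sig = (4;(1))
  P = {1,2,5,7,10}:  v_{1} + v_{2} + v_{5} + v_{7} + v_{10} = v_{0}  →  sig = (5;(1))

Signatures (|P|; sorted positive RHS coefficients), sorted:
[(2;()), (2;(1)), (2;(1,1)), (2;(1,1,1)), (2;(1,1,1)), (2;(1,1,1)), (2;(1,1,1,1)), (2;(1,1,1,1)), (2;(1,1,1,2)), (2;(1,2,2)), (3;()), (3;(1)), (3;(1)), (3;(1,1)), (3;(1,1,2)), (4;(1)), (5;(1))]


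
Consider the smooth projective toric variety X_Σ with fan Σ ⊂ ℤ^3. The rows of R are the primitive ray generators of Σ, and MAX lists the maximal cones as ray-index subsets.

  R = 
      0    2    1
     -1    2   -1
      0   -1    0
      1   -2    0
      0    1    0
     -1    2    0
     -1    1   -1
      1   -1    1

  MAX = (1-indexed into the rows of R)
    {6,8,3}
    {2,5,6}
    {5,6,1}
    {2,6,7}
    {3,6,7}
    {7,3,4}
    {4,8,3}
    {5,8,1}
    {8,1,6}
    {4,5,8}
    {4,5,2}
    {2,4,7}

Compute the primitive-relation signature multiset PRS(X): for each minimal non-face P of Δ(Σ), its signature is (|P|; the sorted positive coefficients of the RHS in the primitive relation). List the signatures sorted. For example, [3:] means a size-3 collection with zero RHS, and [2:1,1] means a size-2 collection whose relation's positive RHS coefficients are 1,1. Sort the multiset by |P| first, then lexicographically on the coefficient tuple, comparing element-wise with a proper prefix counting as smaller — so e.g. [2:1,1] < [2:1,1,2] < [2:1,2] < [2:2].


Primitive collections (11):

  P={3,5}:  v_{3} + v_{5} = 0  ⇒ sig = [2:]
  P={4,6}:  v_{4} + v_{6} = 0  ⇒ sig = [2:]
  P={7,8}:  v_{7} + v_{8} = 0  ⇒ sig = [2:]
  P={2,3}:  v_{2} + v_{3} = v_{7}  ⇒ sig = [2:1]
  P={2,8}:  v_{2} + v_{8} = v_{5}  ⇒ sig = [2:1]
  P={5,7}:  v_{5} + v_{7} = v_{2}  ⇒ sig = [2:1]
  P={1,3}:  v_{1} + v_{3} = v_{6} + v_{8}  ⇒ sig = [2:1,1]
  P={1,4}:  v_{1} + v_{4} = v_{5} + v_{8}  ⇒ sig = [2:1,1]
  P={1,7}:  v_{1} + v_{7} = v_{5} + v_{6}  ⇒ sig = [2:1,1]
  P={1,2}:  v_{1} + v_{2} = 2·v_{5} + v_{6}  ⇒ sig = [2:1,2]
  P={5,6,8}:  v_{5} + v_{6} + v_{8} = v_{1}  ⇒ sig = [3:1]

Signatures (|P|; sorted positive RHS coefficients), sorted:
[[2:], [2:], [2:], [2:1], [2:1], [2:1], [2:1,1], [2:1,1], [2:1,1], [2:1,2], [3:1]]


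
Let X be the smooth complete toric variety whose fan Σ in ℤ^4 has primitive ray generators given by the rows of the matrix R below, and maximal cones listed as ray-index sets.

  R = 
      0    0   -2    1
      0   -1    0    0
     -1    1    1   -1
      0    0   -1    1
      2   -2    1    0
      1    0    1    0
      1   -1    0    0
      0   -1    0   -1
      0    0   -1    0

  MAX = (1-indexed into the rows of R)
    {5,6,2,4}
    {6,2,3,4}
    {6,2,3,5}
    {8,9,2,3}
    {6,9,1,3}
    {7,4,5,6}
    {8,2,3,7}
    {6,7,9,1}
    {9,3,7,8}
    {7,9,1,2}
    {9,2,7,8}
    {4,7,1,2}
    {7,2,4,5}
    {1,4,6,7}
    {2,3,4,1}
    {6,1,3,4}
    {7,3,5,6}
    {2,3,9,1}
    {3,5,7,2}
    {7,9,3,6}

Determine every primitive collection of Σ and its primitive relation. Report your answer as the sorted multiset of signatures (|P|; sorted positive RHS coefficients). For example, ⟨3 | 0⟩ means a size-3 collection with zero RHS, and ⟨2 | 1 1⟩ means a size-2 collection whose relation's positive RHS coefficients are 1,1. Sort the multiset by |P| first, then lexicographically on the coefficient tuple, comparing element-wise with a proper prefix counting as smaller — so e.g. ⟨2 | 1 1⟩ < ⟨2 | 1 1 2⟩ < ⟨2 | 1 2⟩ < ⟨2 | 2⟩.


Σ has 14 primitive collections:

  {4,9}:  v_{4} + v_{9} = v_{1} — sig = ⟨2 | 1⟩
  {4,8}:  v_{4} + v_{8} = v_{2} + v_{9} — sig = ⟨2 | 1 1⟩
  {5,8}:  v_{5} + v_{8} = v_{2} + v_{3} + 3·v_{7} — sig = ⟨2 | 1 1 3⟩
  {1,5}:  v_{1} + v_{5} = v_{4} + 2·v_{7} — sig = ⟨2 | 1 2⟩
  {1,8}:  v_{1} + v_{8} = v_{2} + 2·v_{9} — sig = ⟨2 | 1 2⟩
  {6,8}:  v_{6} + v_{8} = v_{3} + 2·v_{7} — sig = ⟨2 | 1 2⟩
  {5,9}:  v_{5} + v_{9} = 2·v_{7} — sig = ⟨2 | 2⟩
  {3,4,7}:  v_{3} + v_{4} + v_{7} = 0 — sig = ⟨3 | 0⟩
  {1,3,7}:  v_{1} + v_{3} + v_{7} = v_{9} — sig = ⟨3 | 1⟩
  {2,6,7}:  v_{2} + v_{6} + v_{7} = v_{5} — sig = ⟨3 | 1⟩
  {2,6,9}:  v_{2} + v_{6} + v_{9} = v_{7} — sig = ⟨3 | 1⟩
  {1,2,6}:  v_{1} + v_{2} + v_{6} = v_{4} + v_{7} — sig = ⟨3 | 1 1⟩
  {3,4,5}:  v_{3} + v_{4} + v_{5} = v_{2} + v_{6} — sig = ⟨3 | 1 1⟩
  {2,3,7,9}:  v_{2} + v_{3} + v_{7} + v_{9} = v_{8} — sig = ⟨4 | 1⟩

Hence PRS(X_Σ) =
{ ⟨2 | 1⟩,  ⟨2 | 1 1⟩,  ⟨2 | 1 1 3⟩,  ⟨2 | 1 2⟩ ×3,  ⟨2 | 2⟩,  ⟨3 | 0⟩,  ⟨3 | 1⟩ ×3,  ⟨3 | 1 1⟩ ×2,  ⟨4 | 1⟩ }


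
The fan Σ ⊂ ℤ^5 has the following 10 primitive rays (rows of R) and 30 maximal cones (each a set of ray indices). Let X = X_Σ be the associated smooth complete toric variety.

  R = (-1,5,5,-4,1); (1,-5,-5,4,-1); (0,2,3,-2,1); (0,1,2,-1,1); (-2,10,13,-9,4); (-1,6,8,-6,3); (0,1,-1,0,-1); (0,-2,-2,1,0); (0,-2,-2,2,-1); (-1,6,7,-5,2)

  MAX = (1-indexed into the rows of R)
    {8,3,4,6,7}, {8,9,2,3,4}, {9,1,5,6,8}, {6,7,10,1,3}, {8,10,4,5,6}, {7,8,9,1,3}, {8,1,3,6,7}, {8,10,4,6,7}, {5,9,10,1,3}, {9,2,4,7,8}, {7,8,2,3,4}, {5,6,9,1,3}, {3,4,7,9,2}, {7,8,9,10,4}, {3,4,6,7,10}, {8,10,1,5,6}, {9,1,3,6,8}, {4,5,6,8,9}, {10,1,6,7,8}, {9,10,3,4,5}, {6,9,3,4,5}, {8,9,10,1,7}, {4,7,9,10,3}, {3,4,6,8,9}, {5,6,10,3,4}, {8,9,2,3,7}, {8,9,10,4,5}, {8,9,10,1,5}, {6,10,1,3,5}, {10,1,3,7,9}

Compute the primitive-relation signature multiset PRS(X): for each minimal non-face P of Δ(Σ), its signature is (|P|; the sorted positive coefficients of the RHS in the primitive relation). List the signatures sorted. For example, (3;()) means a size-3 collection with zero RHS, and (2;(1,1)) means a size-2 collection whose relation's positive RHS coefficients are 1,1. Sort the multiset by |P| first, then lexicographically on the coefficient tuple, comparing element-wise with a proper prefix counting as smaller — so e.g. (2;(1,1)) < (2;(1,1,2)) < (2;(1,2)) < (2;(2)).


Minimal non-faces — 11 found among 10 rays, 30 max cones:

  • {1,2}:  v_{1} + v_{2} = 0  ⇒ sig = (2;())
  • {1,4}:  v_{1} + v_{4} = v_{10}  ⇒ sig = (2;(1))
  • {2,10}:  v_{2} + v_{10} = v_{4}  ⇒ sig = (2;(1))
  • {5,7}:  v_{5} + v_{7} = v_{1} + v_{10}  ⇒ sig = (2;(1,1))
  • {2,5}:  v_{2} + v_{5} = v_{4} + v_{6} + v_{9}  ⇒ sig = (2;(1,1,1))
  • {2,6}:  v_{2} + v_{6} = v_{3} + v_{4} + v_{8}  ⇒ sig = (2;(1,1,1))
  • {3,8,10}:  v_{3} + v_{8} + v_{10} = v_{6}  ⇒ sig = (3;(1))
  • {6,7,9}:  v_{6} + v_{7} + v_{9} = v_{1}  ⇒ sig = (3;(1))
  • {6,9,10}:  v_{6} + v_{9} + v_{10} = v_{5}  ⇒ sig = (3;(1))
  • {3,5,8}:  v_{3} + v_{5} + v_{8} = 2·v_{6} + v_{9}  ⇒ sig = (3;(1,2))
  • {3,4,7,8,9}:  v_{3} + v_{4} + v_{7} + v_{8} + v_{9} = 0  ⇒ sig = (5;())

so the primitive-relation signature multiset is
[(2;()), (2;(1)), (2;(1)), (2;(1,1)), (2;(1,1,1)), (2;(1,1,1)), (3;(1)), (3;(1)), (3;(1)), (3;(1,2)), (5;())]


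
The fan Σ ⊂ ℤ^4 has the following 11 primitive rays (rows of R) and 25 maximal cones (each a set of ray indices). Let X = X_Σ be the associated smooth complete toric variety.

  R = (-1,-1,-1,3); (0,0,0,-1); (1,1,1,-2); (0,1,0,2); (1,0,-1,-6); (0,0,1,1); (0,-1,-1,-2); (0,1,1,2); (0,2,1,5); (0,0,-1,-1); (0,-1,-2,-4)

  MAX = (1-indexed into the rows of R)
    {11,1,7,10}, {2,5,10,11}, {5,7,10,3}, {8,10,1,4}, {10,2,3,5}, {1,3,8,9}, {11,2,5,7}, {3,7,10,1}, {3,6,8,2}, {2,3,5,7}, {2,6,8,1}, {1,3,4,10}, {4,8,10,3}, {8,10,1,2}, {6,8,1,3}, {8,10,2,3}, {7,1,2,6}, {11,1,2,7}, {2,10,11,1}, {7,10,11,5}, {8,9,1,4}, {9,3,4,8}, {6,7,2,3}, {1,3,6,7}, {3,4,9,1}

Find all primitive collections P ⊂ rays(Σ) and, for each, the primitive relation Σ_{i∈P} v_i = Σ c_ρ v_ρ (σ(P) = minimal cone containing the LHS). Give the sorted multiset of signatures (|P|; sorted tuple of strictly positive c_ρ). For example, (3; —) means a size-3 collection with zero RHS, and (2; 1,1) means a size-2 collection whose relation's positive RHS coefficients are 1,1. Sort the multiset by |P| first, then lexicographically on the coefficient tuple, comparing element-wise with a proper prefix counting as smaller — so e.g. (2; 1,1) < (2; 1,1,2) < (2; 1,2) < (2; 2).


Minimal non-faces — 23 found among 11 rays, 25 max cones:

  P = {6,10}:  v_{6} + v_{10} = 0  so sig = (2; —)
  P = {7,8}:  v_{7} + v_{8} = 0  so sig = (2; —)
  P = {3,11}:  v_{3} + v_{11} = v_{5}  so sig = (2; 1)
  P = {1,5}:  v_{1} + v_{5} = v_{7} + v_{10}  so sig = (2; 1,1)
  P = {2,4}:  v_{2} + v_{4} = v_{8} + v_{10}  so sig = (2; 1,1)
  P = {2,9}:  v_{2} + v_{9} = v_{4} + v_{8}  so sig = (2; 1,1)
  P = {6,11}:  v_{6} + v_{11} = v_{2} + v_{7}  so sig = (2; 1,1)
  P = {8,11}:  v_{8} + v_{11} = v_{2} + v_{10}  so sig = (2; 1,1)
  P = {9,11}:  v_{9} + v_{11} = v_{4} + v_{10}  so sig = (2; 1,1)
  P = {4,6}:  v_{4} + v_{6} = v_{1} + v_{3} + v_{8}  so sig = (2; 1,1,1)
  P = {4,7}:  v_{4} + v_{7} = v_{1} + v_{3} + v_{10}  so sig = (2; 1,1,1)
  P = {5,6}:  v_{5} + v_{6} = v_{2} + v_{3} + v_{7}  so sig = (2; 1,1,1)
  P = {5,8}:  v_{5} + v_{8} = v_{2} + v_{3} + v_{10}  so sig = (2; 1,1,1)
  P = {5,9}:  v_{5} + v_{9} = v_{3} + v_{4} + v_{10}  so sig = (2; 1,1,1)
  P = {7,9}:  v_{7} + v_{9} = v_{1} + v_{3} + v_{4}  so sig = (2; 1,1,1)
  P = {4,5}:  v_{4} + v_{5} = v_{3} + 2·v_{10}  so sig = (2; 1,2)
  P = {4,11}:  v_{4} + v_{11} = 2·v_{10}  so sig = (2; 2)
  P = {9,10}:  v_{9} + v_{10} = 2·v_{4}  so sig = (2; 2)
  P = {6,9}:  v_{6} + v_{9} = 2·v_{1} + 2·v_{3} + 2·v_{8}  so sig = (2; 2,2,2)
  P = {1,2,3}:  v_{1} + v_{2} + v_{3} = 0  so sig = (3; —)
  P = {2,7,10}:  v_{2} + v_{7} + v_{10} = v_{11}  so sig = (3; 1)
  P = {1,3,4,8}:  v_{1} + v_{3} + v_{4} + v_{8} = v_{9}  so sig = (4; 1)
  P = {1,3,8,10}:  v_{1} + v_{3} + v_{8} + v_{10} = v_{4}  so sig = (4; 1)

Sorted signature multiset PRS(X):
[(2; —), (2; —), (2; 1), (2; 1,1), (2; 1,1), (2; 1,1), (2; 1,1), (2; 1,1), (2; 1,1), (2; 1,1,1), (2; 1,1,1), (2; 1,1,1), (2; 1,1,1), (2; 1,1,1), (2; 1,1,1), (2; 1,2), (2; 2), (2; 2), (2; 2,2,2), (3; —), (3; 1), (4; 1), (4; 1)]
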